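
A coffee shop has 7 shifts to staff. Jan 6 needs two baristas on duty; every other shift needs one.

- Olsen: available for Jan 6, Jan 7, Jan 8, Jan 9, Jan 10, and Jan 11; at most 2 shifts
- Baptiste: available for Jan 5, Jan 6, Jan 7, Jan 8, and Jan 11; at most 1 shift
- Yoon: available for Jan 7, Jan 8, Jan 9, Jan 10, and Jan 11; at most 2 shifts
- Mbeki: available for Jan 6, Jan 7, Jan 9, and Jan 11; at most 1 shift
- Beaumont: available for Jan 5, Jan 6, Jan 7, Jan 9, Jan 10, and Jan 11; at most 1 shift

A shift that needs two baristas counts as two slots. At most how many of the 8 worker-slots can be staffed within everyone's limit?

Total capacity across all baristas is 2+1+2+1+1 = 7, and 8 slots are needed, so at most 7 can be filled.
An assignment achieving 7: Jan 5→Baptiste, Jan 6→Mbeki+Beaumont, Jan 7→Yoon, Jan 8→Olsen, Jan 9→Yoon, Jan 10→Olsen.
Loads: Olsen 2/2, Baptiste 1/1, Yoon 2/2, Mbeki 1/1, Beaumont 1/1.

7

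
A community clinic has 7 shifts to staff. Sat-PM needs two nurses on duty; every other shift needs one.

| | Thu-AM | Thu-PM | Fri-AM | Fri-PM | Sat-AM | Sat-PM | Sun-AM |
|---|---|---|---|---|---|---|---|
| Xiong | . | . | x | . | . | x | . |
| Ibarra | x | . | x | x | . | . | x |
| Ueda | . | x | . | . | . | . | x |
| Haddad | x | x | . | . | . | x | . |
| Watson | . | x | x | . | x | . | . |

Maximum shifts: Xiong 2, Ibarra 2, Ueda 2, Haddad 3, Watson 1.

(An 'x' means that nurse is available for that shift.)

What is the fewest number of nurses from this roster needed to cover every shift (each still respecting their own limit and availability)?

8 slots to fill and no one can take more than 3, so at least ⌈8/3⌉ = 3 nurses are needed.
Any 3 nurses together have capacity at most 3+2+2 = 7 < 8 slots, so 3 can never suffice.
Xiong, Ibarra, Haddad, and Watson alone can cover everything: Thu-AM→Haddad, Thu-PM→Haddad, Fri-AM→Xiong, Fri-PM→Ibarra, Sat-AM→Watson, Sat-PM→Xiong+Haddad, Sun-AM→Ibarra.

4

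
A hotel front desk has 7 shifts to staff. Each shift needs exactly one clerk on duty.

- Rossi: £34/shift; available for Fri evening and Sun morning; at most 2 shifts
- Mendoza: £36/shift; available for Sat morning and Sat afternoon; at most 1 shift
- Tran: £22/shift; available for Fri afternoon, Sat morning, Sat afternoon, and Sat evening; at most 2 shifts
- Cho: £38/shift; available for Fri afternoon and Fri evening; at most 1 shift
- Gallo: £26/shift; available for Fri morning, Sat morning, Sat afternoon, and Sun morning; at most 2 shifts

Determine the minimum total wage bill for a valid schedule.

£200

Fri morning can only be covered by Gallo, so that assignment is forced.
Sat evening can only be covered by Tran, so that assignment is forced.
Picking the cheapest available clerk for each shift independently would cost £174, but that ignores the shift limits.
An optimal schedule: Fri morning→Gallo, Fri afternoon→Tran, Fri evening→Rossi, Sat morning→Mendoza, Sat afternoon→Gallo, Sat evening→Tran, Sun morning→Rossi.
Total: 26 + 22 + 34 + 36 + 26 + 22 + 34 = £200.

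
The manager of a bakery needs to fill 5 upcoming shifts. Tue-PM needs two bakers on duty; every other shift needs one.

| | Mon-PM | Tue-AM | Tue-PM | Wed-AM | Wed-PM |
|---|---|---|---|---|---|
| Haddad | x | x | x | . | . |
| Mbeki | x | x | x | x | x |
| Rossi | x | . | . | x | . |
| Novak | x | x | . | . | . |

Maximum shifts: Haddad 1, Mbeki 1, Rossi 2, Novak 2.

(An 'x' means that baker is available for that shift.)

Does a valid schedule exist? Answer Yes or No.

Total capacity is 6 and 6 slots are needed, so capacity alone doesn't rule it out.
Shifts {Tue-PM, Wed-PM} need 3 worker-slots in total, but the bakers available for any of those shifts (Haddad and Mbeki) can supply at most 2 among them. So no valid schedule exists.

No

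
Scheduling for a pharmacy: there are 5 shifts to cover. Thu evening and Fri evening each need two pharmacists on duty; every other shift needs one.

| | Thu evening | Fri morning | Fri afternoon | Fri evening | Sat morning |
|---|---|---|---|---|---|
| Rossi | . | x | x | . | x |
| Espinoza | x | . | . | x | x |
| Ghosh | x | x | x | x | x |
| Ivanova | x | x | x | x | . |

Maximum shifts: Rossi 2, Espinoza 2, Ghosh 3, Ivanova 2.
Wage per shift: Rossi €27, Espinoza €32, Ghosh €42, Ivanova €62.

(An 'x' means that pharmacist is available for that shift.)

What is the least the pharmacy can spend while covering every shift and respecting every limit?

Picking the cheapest available pharmacist for each shift independently would cost €229, but that ignores the shift limits.
An optimal schedule: Thu evening→Espinoza+Ghosh, Fri morning→Rossi, Fri afternoon→Rossi, Fri evening→Espinoza+Ghosh, Sat morning→Ghosh.
Total: 32 + 42 + 27 + 27 + 32 + 42 + 42 = €244.

€244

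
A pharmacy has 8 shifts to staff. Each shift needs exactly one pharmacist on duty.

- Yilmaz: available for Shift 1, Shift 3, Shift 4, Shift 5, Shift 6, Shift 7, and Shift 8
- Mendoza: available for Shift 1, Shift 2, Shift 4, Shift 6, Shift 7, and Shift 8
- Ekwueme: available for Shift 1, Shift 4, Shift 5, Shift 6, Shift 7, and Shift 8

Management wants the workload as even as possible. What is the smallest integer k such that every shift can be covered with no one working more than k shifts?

With 3 pharmacists and 8 worker-slots to fill, someone must work at least ⌈8/3⌉ = 3 shifts, so k ≥ 3.
k = 3 works: Shift 1→Yilmaz, Shift 2→Mendoza, Shift 3→Yilmaz, Shift 4→Mendoza, Shift 5→Yilmaz, Shift 6→Mendoza, Shift 7→Ekwueme, Shift 8→Ekwueme.
Loads: Yilmaz 3, Mendoza 3, Ekwueme 2 — all ≤ 3.

3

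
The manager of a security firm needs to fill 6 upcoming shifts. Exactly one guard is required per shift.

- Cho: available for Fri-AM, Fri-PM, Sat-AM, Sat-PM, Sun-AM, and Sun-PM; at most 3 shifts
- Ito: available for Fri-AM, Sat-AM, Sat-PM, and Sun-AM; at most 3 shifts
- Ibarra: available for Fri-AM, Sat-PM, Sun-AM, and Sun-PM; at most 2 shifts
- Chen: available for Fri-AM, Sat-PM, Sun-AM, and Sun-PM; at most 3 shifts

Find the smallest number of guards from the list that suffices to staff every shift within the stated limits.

6 slots to fill and no one can take more than 3, so at least ⌈6/3⌉ = 2 guards are needed.
Cho and Ito alone can cover everything: Fri-AM→Cho, Fri-PM→Cho, Sat-AM→Ito, Sat-PM→Ito, Sun-AM→Ito, Sun-PM→Cho.

2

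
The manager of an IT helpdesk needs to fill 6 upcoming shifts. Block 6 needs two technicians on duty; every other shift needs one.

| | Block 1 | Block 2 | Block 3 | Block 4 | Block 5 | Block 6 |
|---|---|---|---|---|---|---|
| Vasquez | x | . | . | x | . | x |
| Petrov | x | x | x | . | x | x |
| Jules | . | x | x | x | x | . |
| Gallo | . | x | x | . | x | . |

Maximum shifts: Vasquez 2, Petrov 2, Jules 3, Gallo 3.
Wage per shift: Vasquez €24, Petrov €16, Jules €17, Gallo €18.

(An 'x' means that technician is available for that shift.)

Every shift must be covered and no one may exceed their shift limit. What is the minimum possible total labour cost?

Block 6 can only be covered by Vasquez and Petrov, so that assignment is forced.
Picking the cheapest available technician for each shift independently would cost €121, but that ignores the shift limits.
An optimal schedule: Block 1→Petrov, Block 2→Jules, Block 3→Jules, Block 4→Jules, Block 5→Gallo, Block 6→Petrov+Vasquez.
Total: 16 + 17 + 17 + 17 + 18 + 16 + 24 = €125.

€125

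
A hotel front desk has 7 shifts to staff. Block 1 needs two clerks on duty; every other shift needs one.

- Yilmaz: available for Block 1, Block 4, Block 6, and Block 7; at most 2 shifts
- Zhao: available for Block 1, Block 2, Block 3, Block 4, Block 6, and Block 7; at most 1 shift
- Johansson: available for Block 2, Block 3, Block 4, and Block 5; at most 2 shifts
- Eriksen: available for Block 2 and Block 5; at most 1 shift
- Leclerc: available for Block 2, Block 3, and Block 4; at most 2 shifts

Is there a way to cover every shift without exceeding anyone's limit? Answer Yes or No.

No

Total capacity is 8 and 8 slots are needed, so capacity alone doesn't rule it out.
Shifts {Block 1, Block 6, Block 7} need 4 worker-slots in total, but the clerks available for any of those shifts (Yilmaz and Zhao) can supply at most 3 among them. So no valid schedule exists.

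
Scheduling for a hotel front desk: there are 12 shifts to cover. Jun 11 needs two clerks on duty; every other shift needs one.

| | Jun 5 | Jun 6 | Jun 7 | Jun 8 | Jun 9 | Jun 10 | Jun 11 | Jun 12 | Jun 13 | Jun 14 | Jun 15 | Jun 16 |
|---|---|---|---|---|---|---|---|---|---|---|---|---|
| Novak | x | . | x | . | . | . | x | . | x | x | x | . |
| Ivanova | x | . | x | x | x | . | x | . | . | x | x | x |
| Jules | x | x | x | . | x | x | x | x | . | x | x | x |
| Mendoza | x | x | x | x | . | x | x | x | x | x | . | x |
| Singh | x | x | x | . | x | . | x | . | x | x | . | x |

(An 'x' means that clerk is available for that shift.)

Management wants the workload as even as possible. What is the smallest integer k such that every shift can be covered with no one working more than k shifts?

3

With 5 clerks and 13 worker-slots to fill, someone must work at least ⌈13/5⌉ = 3 shifts, so k ≥ 3.
k = 3 works: Jun 5→Novak, Jun 6→Jules, Jun 7→Mendoza, Jun 8→Ivanova, Jun 9→Ivanova, Jun 10→Jules, Jun 11→Mendoza+Singh, Jun 12→Jules, Jun 13→Novak, Jun 14→Mendoza, Jun 15→Novak, Jun 16→Ivanova.
Loads: Novak 3, Ivanova 3, Jules 3, Mendoza 3, Singh 1 — all ≤ 3.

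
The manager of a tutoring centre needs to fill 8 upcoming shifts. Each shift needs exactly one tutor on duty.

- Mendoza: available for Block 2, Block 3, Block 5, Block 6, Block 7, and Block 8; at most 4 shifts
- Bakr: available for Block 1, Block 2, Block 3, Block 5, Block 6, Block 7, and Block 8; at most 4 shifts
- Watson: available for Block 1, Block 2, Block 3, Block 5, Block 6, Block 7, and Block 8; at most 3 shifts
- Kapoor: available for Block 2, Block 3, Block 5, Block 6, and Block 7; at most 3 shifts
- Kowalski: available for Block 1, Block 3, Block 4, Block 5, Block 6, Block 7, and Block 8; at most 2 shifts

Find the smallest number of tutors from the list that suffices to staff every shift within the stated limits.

3

8 slots to fill and no one can take more than 4, so at least ⌈8/4⌉ = 2 tutors are needed.
No set of 2 tutors can cover every shift (each such set leaves at least one shift with no one available or exceeds a cap).
Mendoza, Bakr, and Kowalski alone can cover everything: Block 1→Bakr, Block 2→Mendoza, Block 3→Mendoza, Block 4→Kowalski, Block 5→Mendoza, Block 6→Mendoza, Block 7→Bakr, Block 8→Bakr.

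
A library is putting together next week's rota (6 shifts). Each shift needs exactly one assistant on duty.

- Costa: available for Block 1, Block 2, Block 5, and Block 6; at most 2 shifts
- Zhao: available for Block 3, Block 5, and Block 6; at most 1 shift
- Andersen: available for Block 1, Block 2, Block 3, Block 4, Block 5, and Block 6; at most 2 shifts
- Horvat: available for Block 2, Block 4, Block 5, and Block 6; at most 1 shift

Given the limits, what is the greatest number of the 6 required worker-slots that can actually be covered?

6

Total capacity across all assistants is 2+1+2+1 = 6, and 6 slots are needed, so at most 6 can be filled.
An assignment achieving 6: Block 1→Costa, Block 2→Costa, Block 3→Zhao, Block 4→Andersen, Block 5→Andersen, Block 6→Horvat.
Loads: Costa 2/2, Zhao 1/1, Andersen 2/2, Horvat 1/1.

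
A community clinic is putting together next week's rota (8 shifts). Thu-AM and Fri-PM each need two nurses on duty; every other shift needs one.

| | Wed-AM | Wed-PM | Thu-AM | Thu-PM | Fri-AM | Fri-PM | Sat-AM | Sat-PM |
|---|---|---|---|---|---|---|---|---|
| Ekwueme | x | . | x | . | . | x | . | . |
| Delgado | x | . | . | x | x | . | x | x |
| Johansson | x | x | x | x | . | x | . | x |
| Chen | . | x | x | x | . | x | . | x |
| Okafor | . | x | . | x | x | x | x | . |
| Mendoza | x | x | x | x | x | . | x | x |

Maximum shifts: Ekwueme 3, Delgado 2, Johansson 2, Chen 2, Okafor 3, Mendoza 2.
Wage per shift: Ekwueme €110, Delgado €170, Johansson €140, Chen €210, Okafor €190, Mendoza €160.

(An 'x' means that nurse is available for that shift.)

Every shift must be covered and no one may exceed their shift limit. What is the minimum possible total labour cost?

Picking the cheapest available nurse for each shift independently would cost €1350, but that ignores the shift limits.
An optimal schedule: Wed-AM→Ekwueme, Wed-PM→Johansson, Thu-AM→Ekwueme+Johansson, Thu-PM→Delgado, Fri-AM→Mendoza, Fri-PM→Ekwueme+Okafor, Sat-AM→Mendoza, Sat-PM→Delgado.
Total: 110 + 140 + 110 + 140 + 170 + 160 + 110 + 190 + 160 + 170 = €1460.

€1460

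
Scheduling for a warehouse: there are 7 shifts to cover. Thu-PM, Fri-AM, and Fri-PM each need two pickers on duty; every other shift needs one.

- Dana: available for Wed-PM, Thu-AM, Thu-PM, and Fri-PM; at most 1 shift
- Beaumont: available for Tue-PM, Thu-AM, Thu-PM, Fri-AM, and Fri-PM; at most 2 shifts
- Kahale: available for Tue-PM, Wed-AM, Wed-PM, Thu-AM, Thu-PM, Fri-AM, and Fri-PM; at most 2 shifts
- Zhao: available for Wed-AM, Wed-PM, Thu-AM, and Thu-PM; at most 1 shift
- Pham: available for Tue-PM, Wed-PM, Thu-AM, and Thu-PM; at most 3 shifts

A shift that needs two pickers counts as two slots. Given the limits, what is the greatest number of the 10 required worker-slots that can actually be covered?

Total capacity across all pickers is 1+2+2+1+3 = 9, and 10 slots are needed, so at most 9 can be filled.
An assignment achieving 9: Tue-PM→Beaumont, Wed-AM→Kahale, Wed-PM→Pham, Thu-AM→Pham, Thu-PM→Zhao+Pham, Fri-AM→Beaumont+Kahale, Fri-PM→Dana.
Loads: Dana 1/1, Beaumont 2/2, Kahale 2/2, Zhao 1/1, Pham 3/3.

9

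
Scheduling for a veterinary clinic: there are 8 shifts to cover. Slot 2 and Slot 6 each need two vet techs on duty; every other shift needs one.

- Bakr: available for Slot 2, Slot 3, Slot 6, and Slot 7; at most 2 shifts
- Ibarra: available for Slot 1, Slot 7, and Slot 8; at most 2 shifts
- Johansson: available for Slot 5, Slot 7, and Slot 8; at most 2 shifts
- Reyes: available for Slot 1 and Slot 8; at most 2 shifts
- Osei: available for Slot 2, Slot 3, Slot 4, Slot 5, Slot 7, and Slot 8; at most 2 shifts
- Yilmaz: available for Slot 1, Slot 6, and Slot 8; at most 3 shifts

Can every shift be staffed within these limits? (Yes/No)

No

Total capacity is 13 and 10 slots are needed, so capacity alone doesn't rule it out.
Shifts {Slot 2, Slot 3, Slot 4, Slot 6} need 6 worker-slots in total, but the vet techs available for any of those shifts (Bakr, Osei, and Yilmaz) can supply at most 5 among them. So no valid schedule exists.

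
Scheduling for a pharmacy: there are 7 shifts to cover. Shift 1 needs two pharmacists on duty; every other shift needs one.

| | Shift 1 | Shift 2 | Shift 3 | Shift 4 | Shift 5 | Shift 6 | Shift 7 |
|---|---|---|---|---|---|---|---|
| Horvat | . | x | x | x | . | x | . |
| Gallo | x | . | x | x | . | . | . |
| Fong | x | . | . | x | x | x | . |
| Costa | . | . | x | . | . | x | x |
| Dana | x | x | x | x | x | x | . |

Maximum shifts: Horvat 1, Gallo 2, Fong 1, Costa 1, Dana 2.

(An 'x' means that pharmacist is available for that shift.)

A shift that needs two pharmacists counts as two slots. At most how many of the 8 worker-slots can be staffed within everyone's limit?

7

Total capacity across all pharmacists is 1+2+1+1+2 = 7, and 8 slots are needed, so at most 7 can be filled.
An assignment achieving 7: Shift 1→Gallo+Dana, Shift 2→Horvat, Shift 3→Gallo, Shift 4→Dana, Shift 5→Fong, Shift 7→Costa.
Loads: Horvat 1/1, Gallo 2/2, Fong 1/1, Costa 1/1, Dana 2/2.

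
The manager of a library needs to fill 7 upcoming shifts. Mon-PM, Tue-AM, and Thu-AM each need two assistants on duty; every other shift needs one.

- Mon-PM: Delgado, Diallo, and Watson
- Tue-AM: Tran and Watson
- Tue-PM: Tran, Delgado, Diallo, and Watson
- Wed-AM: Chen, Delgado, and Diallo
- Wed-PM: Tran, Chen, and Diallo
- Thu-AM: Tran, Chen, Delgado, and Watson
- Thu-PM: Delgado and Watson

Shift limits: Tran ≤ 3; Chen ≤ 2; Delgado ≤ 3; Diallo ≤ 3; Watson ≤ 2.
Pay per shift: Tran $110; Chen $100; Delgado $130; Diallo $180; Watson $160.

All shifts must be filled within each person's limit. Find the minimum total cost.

Tue-AM can only be covered by Tran and Watson, so that assignment is forced.
Picking the cheapest available assistant for each shift independently would cost $1210, but that ignores the shift limits.
An optimal schedule: Mon-PM→Delgado+Watson, Tue-AM→Tran+Watson, Tue-PM→Tran, Wed-AM→Chen, Wed-PM→Chen, Thu-AM→Tran+Delgado, Thu-PM→Delgado.
Total: 130 + 160 + 110 + 160 + 110 + 100 + 100 + 110 + 130 + 130 = $1240.

$1240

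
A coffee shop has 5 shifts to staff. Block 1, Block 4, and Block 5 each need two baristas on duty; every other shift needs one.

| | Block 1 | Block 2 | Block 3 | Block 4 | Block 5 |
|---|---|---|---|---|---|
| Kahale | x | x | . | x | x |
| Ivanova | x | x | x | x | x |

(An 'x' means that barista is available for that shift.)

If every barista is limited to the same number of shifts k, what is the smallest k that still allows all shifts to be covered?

With 2 baristas and 8 worker-slots to fill, someone must work at least ⌈8/2⌉ = 4 shifts, so k ≥ 4.
k = 4 works: Block 1→Kahale+Ivanova, Block 2→Kahale, Block 3→Ivanova, Block 4→Kahale+Ivanova, Block 5→Kahale+Ivanova.
Loads: Kahale 4, Ivanova 4 — all ≤ 4.

4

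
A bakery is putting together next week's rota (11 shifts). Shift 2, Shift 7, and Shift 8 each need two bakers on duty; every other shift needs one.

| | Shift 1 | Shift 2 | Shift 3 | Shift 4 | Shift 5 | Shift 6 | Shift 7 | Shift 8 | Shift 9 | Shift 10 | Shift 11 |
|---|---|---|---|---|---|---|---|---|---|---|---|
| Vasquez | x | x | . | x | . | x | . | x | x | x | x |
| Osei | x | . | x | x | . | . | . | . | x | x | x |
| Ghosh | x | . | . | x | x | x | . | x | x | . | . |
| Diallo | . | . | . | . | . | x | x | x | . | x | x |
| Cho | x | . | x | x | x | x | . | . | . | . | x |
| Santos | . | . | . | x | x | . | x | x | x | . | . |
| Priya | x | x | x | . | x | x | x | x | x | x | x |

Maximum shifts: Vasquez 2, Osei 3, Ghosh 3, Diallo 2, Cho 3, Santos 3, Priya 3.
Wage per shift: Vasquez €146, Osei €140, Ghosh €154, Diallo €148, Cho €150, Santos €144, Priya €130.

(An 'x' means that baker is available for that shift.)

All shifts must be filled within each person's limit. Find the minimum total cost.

€1980

Shift 2 can only be covered by Vasquez and Priya, so that assignment is forced.
Picking the cheapest available baker for each shift independently would cost €1874, but that ignores the shift limits.
An optimal schedule: Shift 1→Osei, Shift 2→Priya+Vasquez, Shift 3→Priya, Shift 4→Osei, Shift 5→Santos, Shift 6→Diallo, Shift 7→Priya+Santos, Shift 8→Vasquez+Diallo, Shift 9→Santos, Shift 10→Osei, Shift 11→Cho.
Total: 140 + 130 + 146 + 130 + 140 + 144 + 148 + 130 + 144 + 146 + 148 + 144 + 140 + 150 = €1980.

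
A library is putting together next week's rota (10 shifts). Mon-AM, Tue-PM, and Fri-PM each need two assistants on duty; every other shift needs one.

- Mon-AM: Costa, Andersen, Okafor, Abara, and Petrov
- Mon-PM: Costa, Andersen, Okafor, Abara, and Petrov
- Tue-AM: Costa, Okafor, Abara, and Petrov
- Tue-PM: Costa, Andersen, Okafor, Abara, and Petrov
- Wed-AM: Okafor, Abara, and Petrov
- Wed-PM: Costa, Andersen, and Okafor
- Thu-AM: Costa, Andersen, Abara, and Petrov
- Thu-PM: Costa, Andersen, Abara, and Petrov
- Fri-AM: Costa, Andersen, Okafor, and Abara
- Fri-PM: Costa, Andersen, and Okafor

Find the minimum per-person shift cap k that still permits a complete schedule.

3

With 5 assistants and 13 worker-slots to fill, someone must work at least ⌈13/5⌉ = 3 shifts, so k ≥ 3.
k = 3 works: Mon-AM→Abara+Petrov, Mon-PM→Okafor, Tue-AM→Costa, Tue-PM→Abara+Petrov, Wed-AM→Okafor, Wed-PM→Costa, Thu-AM→Andersen, Thu-PM→Andersen, Fri-AM→Okafor, Fri-PM→Costa+Andersen.
Loads: Costa 3, Andersen 3, Okafor 3, Abara 2, Petrov 2 — all ≤ 3.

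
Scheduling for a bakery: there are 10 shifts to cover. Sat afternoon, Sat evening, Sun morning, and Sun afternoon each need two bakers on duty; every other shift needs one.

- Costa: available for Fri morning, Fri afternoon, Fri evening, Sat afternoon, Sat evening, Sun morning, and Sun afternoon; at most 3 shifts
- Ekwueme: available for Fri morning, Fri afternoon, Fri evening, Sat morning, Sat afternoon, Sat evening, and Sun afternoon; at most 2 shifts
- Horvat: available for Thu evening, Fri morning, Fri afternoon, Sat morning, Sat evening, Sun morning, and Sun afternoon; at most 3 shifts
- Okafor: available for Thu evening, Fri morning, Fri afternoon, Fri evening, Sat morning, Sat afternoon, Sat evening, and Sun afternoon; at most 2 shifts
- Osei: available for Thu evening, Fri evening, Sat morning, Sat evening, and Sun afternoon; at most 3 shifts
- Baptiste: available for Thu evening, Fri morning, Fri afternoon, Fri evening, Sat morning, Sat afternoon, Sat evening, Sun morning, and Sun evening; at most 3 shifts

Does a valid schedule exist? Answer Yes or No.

Sun evening can only be covered by Baptiste, so that assignment is forced.
One valid schedule: Thu evening→Horvat, Fri morning→Costa, Fri afternoon→Costa, Fri evening→Ekwueme, Sat morning→Ekwueme, Sat afternoon→Okafor+Baptiste, Sat evening→Osei+Baptiste, Sun morning→Costa+Horvat, Sun afternoon→Horvat+Okafor, Sun evening→Baptiste.
Loads: Costa 3/3, Ekwueme 2/2, Horvat 3/3, Okafor 2/2, Osei 1/3, Baptiste 3/3 — all within limits.

Yes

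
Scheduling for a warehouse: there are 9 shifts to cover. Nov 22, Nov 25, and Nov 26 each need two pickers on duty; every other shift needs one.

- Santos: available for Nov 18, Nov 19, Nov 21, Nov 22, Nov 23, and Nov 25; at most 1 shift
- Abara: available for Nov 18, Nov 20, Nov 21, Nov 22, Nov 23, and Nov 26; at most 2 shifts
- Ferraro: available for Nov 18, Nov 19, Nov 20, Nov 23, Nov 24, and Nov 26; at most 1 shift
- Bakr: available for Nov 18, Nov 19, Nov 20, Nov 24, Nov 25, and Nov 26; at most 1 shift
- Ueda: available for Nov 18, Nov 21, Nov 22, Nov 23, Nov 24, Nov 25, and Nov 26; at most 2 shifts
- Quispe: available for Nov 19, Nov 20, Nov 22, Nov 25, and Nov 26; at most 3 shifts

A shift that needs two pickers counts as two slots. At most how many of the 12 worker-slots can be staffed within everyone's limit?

Total capacity across all pickers is 1+2+1+1+2+3 = 10, and 12 slots are needed, so at most 10 can be filled.
An assignment achieving 10: Nov 19→Bakr, Nov 20→Abara, Nov 21→Santos, Nov 22→Abara+Quispe, Nov 23→Ueda, Nov 24→Ferraro, Nov 25→Ueda+Quispe, Nov 26→Quispe.
Loads: Santos 1/1, Abara 2/2, Ferraro 1/1, Bakr 1/1, Ueda 2/2, Quispe 3/3.

10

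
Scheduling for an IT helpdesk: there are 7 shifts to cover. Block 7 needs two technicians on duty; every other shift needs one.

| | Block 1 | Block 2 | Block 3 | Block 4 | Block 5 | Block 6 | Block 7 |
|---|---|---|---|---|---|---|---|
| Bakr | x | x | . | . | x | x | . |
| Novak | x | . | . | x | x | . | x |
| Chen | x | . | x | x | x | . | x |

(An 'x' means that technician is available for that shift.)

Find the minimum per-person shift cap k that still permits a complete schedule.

With 3 technicians and 8 worker-slots to fill, someone must work at least ⌈8/3⌉ = 3 shifts, so k ≥ 3.
k = 3 works: Block 1→Bakr, Block 2→Bakr, Block 3→Chen, Block 4→Novak, Block 5→Novak, Block 6→Bakr, Block 7→Novak+Chen.
Loads: Bakr 3, Novak 3, Chen 2 — all ≤ 3.

3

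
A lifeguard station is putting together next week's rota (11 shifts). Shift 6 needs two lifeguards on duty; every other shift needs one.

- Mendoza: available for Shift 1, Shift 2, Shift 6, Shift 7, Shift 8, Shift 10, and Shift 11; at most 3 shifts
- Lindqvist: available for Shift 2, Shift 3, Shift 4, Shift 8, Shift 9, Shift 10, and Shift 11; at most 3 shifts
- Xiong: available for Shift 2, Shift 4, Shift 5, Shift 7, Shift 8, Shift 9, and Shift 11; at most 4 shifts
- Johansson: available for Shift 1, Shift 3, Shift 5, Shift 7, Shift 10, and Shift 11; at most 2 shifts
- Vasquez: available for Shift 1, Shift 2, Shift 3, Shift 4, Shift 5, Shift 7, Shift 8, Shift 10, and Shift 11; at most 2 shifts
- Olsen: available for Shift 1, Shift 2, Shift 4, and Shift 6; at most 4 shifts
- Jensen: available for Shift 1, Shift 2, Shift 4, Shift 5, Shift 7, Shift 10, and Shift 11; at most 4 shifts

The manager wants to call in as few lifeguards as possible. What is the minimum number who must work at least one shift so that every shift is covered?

4

12 slots to fill and no one can take more than 4, so at least ⌈12/4⌉ = 3 lifeguards are needed.
No set of 3 lifeguards can cover every shift (each such set leaves at least one shift with no one available or exceeds a cap).
Mendoza, Lindqvist, Xiong, and Olsen alone can cover everything: Shift 1→Mendoza, Shift 2→Olsen, Shift 3→Lindqvist, Shift 4→Xiong, Shift 5→Xiong, Shift 6→Mendoza+Olsen, Shift 7→Mendoza, Shift 8→Xiong, Shift 9→Lindqvist, Shift 10→Lindqvist, Shift 11→Xiong.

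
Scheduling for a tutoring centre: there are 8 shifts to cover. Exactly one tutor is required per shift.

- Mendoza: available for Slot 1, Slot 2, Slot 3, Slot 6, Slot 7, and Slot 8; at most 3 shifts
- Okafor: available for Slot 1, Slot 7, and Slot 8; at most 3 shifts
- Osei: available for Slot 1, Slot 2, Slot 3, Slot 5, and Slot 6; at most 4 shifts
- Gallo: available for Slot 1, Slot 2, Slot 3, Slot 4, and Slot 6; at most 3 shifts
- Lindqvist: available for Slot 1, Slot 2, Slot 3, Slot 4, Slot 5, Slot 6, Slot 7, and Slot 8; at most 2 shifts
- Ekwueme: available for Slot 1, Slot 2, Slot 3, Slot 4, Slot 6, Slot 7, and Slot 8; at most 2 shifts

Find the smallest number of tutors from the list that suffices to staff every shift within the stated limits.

3

8 slots to fill and no one can take more than 4, so at least ⌈8/4⌉ = 2 tutors are needed.
Any 2 tutors together have capacity at most 4+3 = 7 < 8 slots, so 2 can never suffice.
Mendoza, Okafor, and Lindqvist alone can cover everything: Slot 1→Okafor, Slot 2→Mendoza, Slot 3→Mendoza, Slot 4→Lindqvist, Slot 5→Lindqvist, Slot 6→Mendoza, Slot 7→Okafor, Slot 8→Okafor.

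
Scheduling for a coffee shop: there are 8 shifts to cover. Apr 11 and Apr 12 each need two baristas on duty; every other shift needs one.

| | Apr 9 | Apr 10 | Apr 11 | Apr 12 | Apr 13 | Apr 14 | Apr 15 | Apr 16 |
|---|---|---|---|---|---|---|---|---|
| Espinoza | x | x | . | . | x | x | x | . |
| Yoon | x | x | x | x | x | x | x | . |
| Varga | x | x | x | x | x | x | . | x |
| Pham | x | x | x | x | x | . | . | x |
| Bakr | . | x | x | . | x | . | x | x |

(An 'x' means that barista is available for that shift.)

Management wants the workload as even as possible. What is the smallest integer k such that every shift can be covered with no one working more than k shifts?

2

With 5 baristas and 10 worker-slots to fill, someone must work at least ⌈10/5⌉ = 2 shifts, so k ≥ 2.
k = 2 works: Apr 9→Yoon, Apr 10→Pham, Apr 11→Pham+Bakr, Apr 12→Yoon+Varga, Apr 13→Bakr, Apr 14→Espinoza, Apr 15→Espinoza, Apr 16→Varga.
Loads: Espinoza 2, Yoon 2, Varga 2, Pham 2, Bakr 2 — all ≤ 2.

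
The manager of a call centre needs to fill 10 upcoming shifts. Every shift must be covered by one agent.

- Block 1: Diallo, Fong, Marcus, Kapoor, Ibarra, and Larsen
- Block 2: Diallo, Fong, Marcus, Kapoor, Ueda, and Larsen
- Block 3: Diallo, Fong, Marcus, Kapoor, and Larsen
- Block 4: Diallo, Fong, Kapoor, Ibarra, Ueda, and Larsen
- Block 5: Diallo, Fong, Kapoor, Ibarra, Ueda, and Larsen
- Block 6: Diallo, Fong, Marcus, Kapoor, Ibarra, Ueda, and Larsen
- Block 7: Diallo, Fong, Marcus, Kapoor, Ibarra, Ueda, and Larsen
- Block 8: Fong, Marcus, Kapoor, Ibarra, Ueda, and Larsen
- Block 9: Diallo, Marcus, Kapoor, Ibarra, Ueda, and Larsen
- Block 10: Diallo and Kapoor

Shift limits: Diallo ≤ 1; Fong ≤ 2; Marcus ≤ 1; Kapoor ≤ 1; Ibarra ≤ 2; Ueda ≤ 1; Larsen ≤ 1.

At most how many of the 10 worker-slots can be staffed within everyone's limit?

Total capacity across all agents is 1+2+1+1+2+1+1 = 9, and 10 slots are needed, so at most 9 can be filled.
An assignment achieving 9: Block 1→Fong, Block 2→Marcus, Block 3→Fong, Block 4→Kapoor, Block 5→Ibarra, Block 6→Larsen, Block 8→Ibarra, Block 9→Ueda, Block 10→Diallo.
Loads: Diallo 1/1, Fong 2/2, Marcus 1/1, Kapoor 1/1, Ibarra 2/2, Ueda 1/1, Larsen 1/1.

9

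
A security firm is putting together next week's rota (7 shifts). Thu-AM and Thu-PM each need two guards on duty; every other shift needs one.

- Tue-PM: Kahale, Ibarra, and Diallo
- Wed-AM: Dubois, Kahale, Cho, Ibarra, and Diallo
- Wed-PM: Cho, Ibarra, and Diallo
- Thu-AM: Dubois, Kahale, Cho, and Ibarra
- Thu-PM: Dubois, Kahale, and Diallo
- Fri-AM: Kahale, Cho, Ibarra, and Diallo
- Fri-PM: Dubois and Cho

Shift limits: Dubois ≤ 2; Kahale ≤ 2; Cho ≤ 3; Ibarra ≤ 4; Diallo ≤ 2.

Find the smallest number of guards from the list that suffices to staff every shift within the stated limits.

4

9 slots to fill and no one can take more than 4, so at least ⌈9/4⌉ = 3 guards are needed.
No set of 3 guards can cover every shift (each such set leaves at least one shift with no one available or exceeds a cap).
Dubois, Kahale, Cho, and Ibarra alone can cover everything: Tue-PM→Kahale, Wed-AM→Ibarra, Wed-PM→Cho, Thu-AM→Cho+Ibarra, Thu-PM→Dubois+Kahale, Fri-AM→Cho, Fri-PM→Dubois.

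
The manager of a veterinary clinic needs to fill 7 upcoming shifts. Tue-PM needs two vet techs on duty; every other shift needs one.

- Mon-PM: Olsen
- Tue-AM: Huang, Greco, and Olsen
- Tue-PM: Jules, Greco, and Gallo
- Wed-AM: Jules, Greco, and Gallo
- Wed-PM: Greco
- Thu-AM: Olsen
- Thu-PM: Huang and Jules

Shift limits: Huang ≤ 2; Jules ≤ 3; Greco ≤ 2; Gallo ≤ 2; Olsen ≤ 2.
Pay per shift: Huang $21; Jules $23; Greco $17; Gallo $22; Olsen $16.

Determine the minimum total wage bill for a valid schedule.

$152

Mon-PM can only be covered by Olsen, so that assignment is forced.
Wed-PM can only be covered by Greco, so that assignment is forced.
Thu-AM can only be covered by Olsen, so that assignment is forced.
Picking the cheapest available vet tech for each shift independently would cost $142, but that ignores the shift limits.
An optimal schedule: Mon-PM→Olsen, Tue-AM→Huang, Tue-PM→Greco+Gallo, Wed-AM→Gallo, Wed-PM→Greco, Thu-AM→Olsen, Thu-PM→Huang.
Total: 16 + 21 + 17 + 22 + 22 + 17 + 16 + 21 = $152.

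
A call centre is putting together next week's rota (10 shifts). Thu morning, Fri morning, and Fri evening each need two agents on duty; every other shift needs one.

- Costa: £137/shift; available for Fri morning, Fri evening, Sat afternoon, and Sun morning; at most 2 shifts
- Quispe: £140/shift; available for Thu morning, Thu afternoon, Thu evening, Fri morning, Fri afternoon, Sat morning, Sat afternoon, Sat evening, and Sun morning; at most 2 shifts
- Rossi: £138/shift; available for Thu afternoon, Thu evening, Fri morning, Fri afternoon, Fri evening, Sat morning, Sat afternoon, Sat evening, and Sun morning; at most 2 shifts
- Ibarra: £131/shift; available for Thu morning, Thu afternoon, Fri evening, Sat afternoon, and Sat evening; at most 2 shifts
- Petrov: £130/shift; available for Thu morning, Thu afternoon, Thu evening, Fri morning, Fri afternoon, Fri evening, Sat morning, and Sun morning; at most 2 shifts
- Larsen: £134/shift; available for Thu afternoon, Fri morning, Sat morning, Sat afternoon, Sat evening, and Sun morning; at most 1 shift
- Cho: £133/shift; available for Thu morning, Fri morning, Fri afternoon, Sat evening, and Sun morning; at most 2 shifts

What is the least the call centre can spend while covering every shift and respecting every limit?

Picking the cheapest available agent for each shift independently would cost £1697, but that ignores the shift limits.
An optimal schedule: Thu morning→Ibarra+Petrov, Thu afternoon→Rossi, Thu evening→Quispe, Fri morning→Larsen+Cho, Fri afternoon→Quispe, Fri evening→Costa+Petrov, Sat morning→Rossi, Sat afternoon→Costa, Sat evening→Ibarra, Sun morning→Cho.
Total: 131 + 130 + 138 + 140 + 134 + 133 + 140 + 137 + 130 + 138 + 137 + 131 + 133 = £1752.

£1752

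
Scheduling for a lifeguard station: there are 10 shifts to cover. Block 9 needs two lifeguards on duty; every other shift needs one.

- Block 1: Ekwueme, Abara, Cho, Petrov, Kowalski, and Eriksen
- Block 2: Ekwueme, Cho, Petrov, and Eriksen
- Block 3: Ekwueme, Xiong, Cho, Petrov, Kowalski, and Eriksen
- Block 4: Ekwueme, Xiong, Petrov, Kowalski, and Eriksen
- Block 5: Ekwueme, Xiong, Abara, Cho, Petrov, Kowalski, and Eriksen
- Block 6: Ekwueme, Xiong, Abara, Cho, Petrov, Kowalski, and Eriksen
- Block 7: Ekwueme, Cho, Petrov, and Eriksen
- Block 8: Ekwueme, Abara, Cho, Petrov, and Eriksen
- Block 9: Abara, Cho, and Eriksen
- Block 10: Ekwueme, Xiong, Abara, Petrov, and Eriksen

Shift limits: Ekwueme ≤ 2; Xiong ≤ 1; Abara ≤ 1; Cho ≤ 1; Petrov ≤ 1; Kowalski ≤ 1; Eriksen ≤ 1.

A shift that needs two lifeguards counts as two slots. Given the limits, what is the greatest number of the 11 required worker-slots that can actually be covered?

Total capacity across all lifeguards is 2+1+1+1+1+1+1 = 8, and 11 slots are needed, so at most 8 can be filled.
An assignment achieving 8: Block 1→Kowalski, Block 2→Ekwueme, Block 4→Xiong, Block 7→Ekwueme, Block 8→Petrov, Block 9→Abara+Cho, Block 10→Eriksen.
Loads: Ekwueme 2/2, Xiong 1/1, Abara 1/1, Cho 1/1, Petrov 1/1, Kowalski 1/1, Eriksen 1/1.

8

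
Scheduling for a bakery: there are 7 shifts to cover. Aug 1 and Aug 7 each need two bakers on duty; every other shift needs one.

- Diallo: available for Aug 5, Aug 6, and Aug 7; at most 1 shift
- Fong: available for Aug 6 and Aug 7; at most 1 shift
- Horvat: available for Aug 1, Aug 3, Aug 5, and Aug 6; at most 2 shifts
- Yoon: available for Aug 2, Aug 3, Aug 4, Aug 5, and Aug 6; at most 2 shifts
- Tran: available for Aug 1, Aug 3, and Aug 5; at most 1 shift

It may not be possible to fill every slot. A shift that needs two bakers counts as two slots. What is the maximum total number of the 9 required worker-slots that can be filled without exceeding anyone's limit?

7

Total capacity across all bakers is 1+1+2+2+1 = 7, and 9 slots are needed, so at most 7 can be filled.
An assignment achieving 7: Aug 1→Horvat+Tran, Aug 2→Yoon, Aug 3→Horvat, Aug 4→Yoon, Aug 7→Diallo+Fong.
Loads: Diallo 1/1, Fong 1/1, Horvat 2/2, Yoon 2/2, Tran 1/1.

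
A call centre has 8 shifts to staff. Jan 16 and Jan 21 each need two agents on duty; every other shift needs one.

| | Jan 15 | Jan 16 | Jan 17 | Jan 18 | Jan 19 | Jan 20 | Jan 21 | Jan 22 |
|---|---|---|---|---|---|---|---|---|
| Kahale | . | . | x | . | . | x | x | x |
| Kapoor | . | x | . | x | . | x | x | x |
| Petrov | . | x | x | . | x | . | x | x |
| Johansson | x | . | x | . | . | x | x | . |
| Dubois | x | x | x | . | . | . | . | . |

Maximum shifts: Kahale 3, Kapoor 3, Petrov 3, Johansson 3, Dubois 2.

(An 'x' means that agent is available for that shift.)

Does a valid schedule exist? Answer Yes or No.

Yes

Jan 18 can only be covered by Kapoor, so that assignment is forced.
Jan 19 can only be covered by Petrov, so that assignment is forced.
One valid schedule: Jan 15→Johansson, Jan 16→Kapoor+Petrov, Jan 17→Kahale, Jan 18→Kapoor, Jan 19→Petrov, Jan 20→Kahale, Jan 21→Kapoor+Petrov, Jan 22→Kahale.
Loads: Kahale 3/3, Kapoor 3/3, Petrov 3/3, Johansson 1/3, Dubois 0/2 — all within limits.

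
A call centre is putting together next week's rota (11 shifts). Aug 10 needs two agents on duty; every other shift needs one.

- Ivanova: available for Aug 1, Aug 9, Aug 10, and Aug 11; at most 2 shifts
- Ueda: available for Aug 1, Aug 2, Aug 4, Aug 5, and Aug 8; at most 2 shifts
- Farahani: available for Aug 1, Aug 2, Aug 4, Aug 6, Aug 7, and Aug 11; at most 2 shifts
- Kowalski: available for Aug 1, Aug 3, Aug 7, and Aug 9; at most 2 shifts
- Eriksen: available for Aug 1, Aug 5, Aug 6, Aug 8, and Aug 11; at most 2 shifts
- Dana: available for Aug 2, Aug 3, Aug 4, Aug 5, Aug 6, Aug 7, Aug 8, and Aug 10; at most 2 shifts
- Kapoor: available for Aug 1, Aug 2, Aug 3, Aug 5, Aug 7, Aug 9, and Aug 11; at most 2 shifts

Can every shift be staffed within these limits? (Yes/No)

Aug 10 can only be covered by Ivanova and Dana, so that assignment is forced.
One valid schedule: Aug 1→Kapoor, Aug 2→Farahani, Aug 3→Kowalski, Aug 4→Ueda, Aug 5→Eriksen, Aug 6→Farahani, Aug 7→Kowalski, Aug 8→Ueda, Aug 9→Ivanova, Aug 10→Ivanova+Dana, Aug 11→Eriksen.
Loads: Ivanova 2/2, Ueda 2/2, Farahani 2/2, Kowalski 2/2, Eriksen 2/2, Dana 1/2, Kapoor 1/2 — all within limits.

Yes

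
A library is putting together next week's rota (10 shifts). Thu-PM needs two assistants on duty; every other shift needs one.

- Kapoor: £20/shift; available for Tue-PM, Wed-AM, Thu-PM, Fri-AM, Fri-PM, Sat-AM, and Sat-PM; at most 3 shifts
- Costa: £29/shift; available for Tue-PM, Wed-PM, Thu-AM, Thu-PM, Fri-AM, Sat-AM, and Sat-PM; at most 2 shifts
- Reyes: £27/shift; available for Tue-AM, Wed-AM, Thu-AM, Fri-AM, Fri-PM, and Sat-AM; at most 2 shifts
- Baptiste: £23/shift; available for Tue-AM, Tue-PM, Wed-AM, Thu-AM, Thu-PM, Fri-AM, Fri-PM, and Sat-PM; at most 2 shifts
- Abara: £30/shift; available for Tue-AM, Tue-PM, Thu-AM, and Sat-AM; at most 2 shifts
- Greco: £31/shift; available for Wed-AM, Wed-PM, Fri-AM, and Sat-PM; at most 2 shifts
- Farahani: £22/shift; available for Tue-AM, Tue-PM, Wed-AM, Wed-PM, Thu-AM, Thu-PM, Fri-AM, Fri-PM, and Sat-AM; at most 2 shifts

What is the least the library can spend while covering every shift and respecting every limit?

£262

Picking the cheapest available assistant for each shift independently would cost £228, but that ignores the shift limits.
An optimal schedule: Tue-AM→Farahani, Tue-PM→Kapoor, Wed-AM→Baptiste, Wed-PM→Farahani, Thu-AM→Reyes, Thu-PM→Baptiste+Costa, Fri-AM→Costa, Fri-PM→Kapoor, Sat-AM→Reyes, Sat-PM→Kapoor.
Total: 22 + 20 + 23 + 22 + 27 + 23 + 29 + 29 + 20 + 27 + 20 = £262.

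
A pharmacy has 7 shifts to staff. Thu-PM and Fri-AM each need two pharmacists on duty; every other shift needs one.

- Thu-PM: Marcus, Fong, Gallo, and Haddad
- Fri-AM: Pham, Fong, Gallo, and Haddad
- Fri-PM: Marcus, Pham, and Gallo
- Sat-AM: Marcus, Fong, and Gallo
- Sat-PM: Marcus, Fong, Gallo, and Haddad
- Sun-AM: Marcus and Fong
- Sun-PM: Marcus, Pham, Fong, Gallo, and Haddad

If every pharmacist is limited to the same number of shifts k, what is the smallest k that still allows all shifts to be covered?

2

With 5 pharmacists and 9 worker-slots to fill, someone must work at least ⌈9/5⌉ = 2 shifts, so k ≥ 2.
k = 2 works: Thu-PM→Gallo+Haddad, Fri-AM→Pham+Gallo, Fri-PM→Marcus, Sat-AM→Fong, Sat-PM→Fong, Sun-AM→Marcus, Sun-PM→Pham.
Loads: Marcus 2, Pham 2, Fong 2, Gallo 2, Haddad 1 — all ≤ 2.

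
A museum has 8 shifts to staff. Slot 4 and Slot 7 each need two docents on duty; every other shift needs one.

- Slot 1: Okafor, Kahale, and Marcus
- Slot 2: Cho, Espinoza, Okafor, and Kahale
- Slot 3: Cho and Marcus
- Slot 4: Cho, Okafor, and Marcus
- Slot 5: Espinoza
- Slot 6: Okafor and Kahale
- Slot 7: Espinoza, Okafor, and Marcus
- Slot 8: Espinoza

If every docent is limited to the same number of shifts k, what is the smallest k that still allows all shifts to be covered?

2

With 5 docents and 10 worker-slots to fill, someone must work at least ⌈10/5⌉ = 2 shifts, so k ≥ 2.
k = 2 works: Slot 1→Kahale, Slot 2→Kahale, Slot 3→Cho, Slot 4→Cho+Marcus, Slot 5→Espinoza, Slot 6→Okafor, Slot 7→Okafor+Marcus, Slot 8→Espinoza.
Loads: Cho 2, Espinoza 2, Okafor 2, Kahale 2, Marcus 2 — all ≤ 2.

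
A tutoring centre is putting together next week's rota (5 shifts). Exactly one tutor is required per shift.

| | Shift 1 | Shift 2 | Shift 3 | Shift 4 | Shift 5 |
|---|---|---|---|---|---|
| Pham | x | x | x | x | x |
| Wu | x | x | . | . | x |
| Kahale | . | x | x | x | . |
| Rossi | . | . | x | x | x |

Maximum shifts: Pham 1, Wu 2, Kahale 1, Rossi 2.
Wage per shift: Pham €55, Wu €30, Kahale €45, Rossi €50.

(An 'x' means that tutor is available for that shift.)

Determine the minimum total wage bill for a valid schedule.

Picking the cheapest available tutor for each shift independently would cost €180, but that ignores the shift limits.
An optimal schedule: Shift 1→Wu, Shift 2→Wu, Shift 3→Kahale, Shift 4→Rossi, Shift 5→Rossi.
Total: 30 + 30 + 45 + 50 + 50 = €205.

€205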